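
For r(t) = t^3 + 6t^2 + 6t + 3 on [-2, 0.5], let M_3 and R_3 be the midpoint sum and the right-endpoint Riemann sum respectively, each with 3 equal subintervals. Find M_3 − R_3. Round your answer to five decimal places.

M_3 ≈ 7.9730903.
R_3 ≈ 9.8611111.
M_3 − R_3 ≈ -1.88802.

-1.88802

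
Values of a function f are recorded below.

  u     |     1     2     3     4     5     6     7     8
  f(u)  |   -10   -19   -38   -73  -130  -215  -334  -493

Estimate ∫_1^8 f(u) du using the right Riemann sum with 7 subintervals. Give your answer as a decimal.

Δu = 1.
Sum = 1·[(-19) + (-38) + (-73) + (-130) + (-215) + (-334) + (-493)] = -1302.

-1302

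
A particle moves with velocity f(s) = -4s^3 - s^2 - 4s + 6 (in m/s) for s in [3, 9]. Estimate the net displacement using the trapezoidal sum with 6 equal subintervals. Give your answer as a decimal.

Δs = (9 − 3)/6 = 1.
f(3) = -123, f(4) = -282, f(5) = -539, f(6) = -918, f(7) = -1443, f(8) = -2138, f(9) = -3027.
T_6 = (Δs/2)·[f(s_0) + 2f(s_1) + ... + 2f(s_{5}) + f(s_6)].
Sum = -6895.

-6895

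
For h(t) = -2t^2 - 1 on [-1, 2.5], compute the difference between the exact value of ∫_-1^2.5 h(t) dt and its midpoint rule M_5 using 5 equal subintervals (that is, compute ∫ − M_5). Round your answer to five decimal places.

Exact integral: ∫_-1^2.5 h(t) dt ≈ -14.5833333.
M_5 = -14.2975.
Error ≈ -14.5833333 − (-14.2975) ≈ -0.28583.

-0.28583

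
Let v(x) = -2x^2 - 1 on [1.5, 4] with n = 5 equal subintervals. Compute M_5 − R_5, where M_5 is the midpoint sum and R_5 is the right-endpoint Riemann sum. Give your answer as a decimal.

M_5 = -42.8125.
R_5 = -50.
M_5 − R_5 = 7.1875.

7.1875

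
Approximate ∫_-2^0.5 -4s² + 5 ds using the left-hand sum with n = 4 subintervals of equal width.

-3.671875

Δs = (0.5 − (-2))/4 = 0.625.
Left endpoints: -2, -1.375, -0.75, -0.125.
f(-2) = -11, f(-1.375) = -2.5625, f(-0.75) = 2.75, f(-0.125) = 4.9375.
Sum = Δs · [f(-2) + f(-1.375) + f(-0.75) + f(-0.125)].
Sum = -3.671875.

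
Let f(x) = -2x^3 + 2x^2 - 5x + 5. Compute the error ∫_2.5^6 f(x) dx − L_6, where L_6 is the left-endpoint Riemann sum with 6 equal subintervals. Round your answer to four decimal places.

Exact integral: ∫_2.5^6 f(x) dx ≈ -551.760417.
L_6 ≈ -451.789641.
Error ≈ -551.760417 − (-451.789641) ≈ -99.9708.

-99.9708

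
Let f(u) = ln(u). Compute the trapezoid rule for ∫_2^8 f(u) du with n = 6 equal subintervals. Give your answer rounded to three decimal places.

9.218

Δu = (8 − 2)/6 = 1.
f(2) ≈ 0.693, f(3) ≈ 1.099, f(4) ≈ 1.386, f(5) ≈ 1.609, f(6) ≈ 1.792, f(7) ≈ 1.946, f(8) ≈ 2.079.
T_6 = (Δu/2)·[f(u_0) + 2f(u_1) + ... + 2f(u_{5}) + f(u_6)].
Sum ≈ 9.218.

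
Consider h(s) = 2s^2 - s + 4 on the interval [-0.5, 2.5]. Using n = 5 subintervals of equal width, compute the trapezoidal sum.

Δs = (2.5 − (-0.5))/5 = 0.6.
h(-0.5) = 5, h(0.1) = 3.92, h(0.7) = 4.28, h(1.3) = 6.08, h(1.9) = 9.32, h(2.5) = 14.
T_5 = (Δs/2)·[h(s_0) + 2h(s_1) + ... + 2h(s_{4}) + h(s_5)].
Sum = 19.86.

19.86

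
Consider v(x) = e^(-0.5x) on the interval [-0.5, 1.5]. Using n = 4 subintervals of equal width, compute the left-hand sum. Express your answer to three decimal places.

Δx = (1.5 − (-0.5))/4 = 0.5.
Left endpoints: -0.5, 0, 0.5, 1.
v(-0.5) ≈ 1.284, v(0) ≈ 1.000, v(0.5) ≈ 0.779, v(1) ≈ 0.607.
Sum = Δx · [v(-0.5) + v(0) + v(0.5) + v(1)].
Sum ≈ 1.835.

1.835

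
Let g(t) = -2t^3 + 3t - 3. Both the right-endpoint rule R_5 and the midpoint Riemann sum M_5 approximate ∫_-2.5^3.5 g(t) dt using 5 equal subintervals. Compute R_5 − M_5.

R_5 = -128.22.
M_5 = -62.34.
R_5 − M_5 = -65.88.

-65.88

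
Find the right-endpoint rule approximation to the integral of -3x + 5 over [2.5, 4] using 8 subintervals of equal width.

Δx = (4 − 2.5)/8 = 0.1875.
Right endpoints: 2.6875, 2.875, 3.0625, 3.25, 3.4375, 3.625, 3.8125, 4.
f(2.6875) = -3.0625, f(2.875) = -3.625, f(3.0625) = -4.1875, f(3.25) = -4.75, f(3.4375) = -5.3125, f(3.625) = -5.875, f(3.8125) = -6.4375, f(4) = -7.
Sum = Δx · [f(2.6875) + f(2.875) + f(3.0625) + ...].
Sum = -7.546875.

-7.546875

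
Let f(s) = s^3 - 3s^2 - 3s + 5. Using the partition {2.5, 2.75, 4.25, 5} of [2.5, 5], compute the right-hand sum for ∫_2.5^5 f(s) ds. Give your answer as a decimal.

Subinterval widths: 0.25, 1.5, 0.75.
Right endpoints: 2.75, 4.25, 5.
f(2.75) = -5.140625, f(4.25) = 14.828125, f(5) = 40.
Sum = Σ Δs_i · f(s_i).
Sum = 50.95703125.

50.95703125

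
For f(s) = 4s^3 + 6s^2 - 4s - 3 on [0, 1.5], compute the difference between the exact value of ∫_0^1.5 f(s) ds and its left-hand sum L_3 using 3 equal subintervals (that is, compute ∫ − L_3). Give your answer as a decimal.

4.3125

Exact integral: ∫_0^1.5 f(s) ds = 2.8125.
L_3 = -1.5.
Error = 2.8125 − (-1.5) = 4.3125.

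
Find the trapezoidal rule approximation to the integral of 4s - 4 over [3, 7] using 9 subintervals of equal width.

64

Δs = (7 − 3)/9 = 4/9.
f(3) = 8, f(31/9) = 88/9, f(35/9) = 104/9, f(13/3) = 40/3, f(43/9) = 136/9, f(47/9) = 152/9, f(17/3) = 56/3, f(55/9) = 184/9, f(59/9) = 200/9, f(7) = 24.
T_9 = (Δs/2)·[f(s_0) + 2f(s_1) + ... + 2f(s_{8}) + f(s_9)].
Sum = 64.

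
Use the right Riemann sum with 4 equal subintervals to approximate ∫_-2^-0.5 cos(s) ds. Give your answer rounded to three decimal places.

0.667

Δs = (-0.5 − (-2))/4 = 0.375.
Right endpoints: -1.625, -1.25, -0.875, -0.5.
f(-1.625) ≈ -0.054, f(-1.25) ≈ 0.315, f(-0.875) ≈ 0.641, f(-0.5) ≈ 0.878.
Sum = Δs · [f(-1.625) + f(-1.25) + f(-0.875) + f(-0.5)].
Sum ≈ 0.667.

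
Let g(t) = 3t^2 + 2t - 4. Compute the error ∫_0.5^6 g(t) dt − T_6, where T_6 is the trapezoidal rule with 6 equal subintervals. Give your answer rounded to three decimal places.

-2.311

Exact integral: ∫_0.5^6 g(t) dt = 229.625.
T_6 ≈ 231.93576.
Error ≈ 229.625 − 231.93576 ≈ -2.311.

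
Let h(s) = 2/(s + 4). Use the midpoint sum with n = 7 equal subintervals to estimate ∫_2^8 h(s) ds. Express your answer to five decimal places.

Δs = (8 − 2)/7 = 6/7.
Midpoints: 17/7, 23/7, 29/7, 5, 41/7, 47/7, 53/7.
h(17/7) = 14/45, h(23/7) = 14/51, h(29/7) = 14/57, h(5) = 2/9, h(41/7) = 14/69, h(47/7) = 14/75, h(53/7) = 14/81.
Sum = Δs · [h(17/7) + h(23/7) + h(29/7) + ...].
Sum ≈ 1.38502.

1.38502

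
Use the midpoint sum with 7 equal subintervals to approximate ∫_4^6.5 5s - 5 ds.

53.125

Δs = (6.5 − 4)/7 = 5/14.
Midpoints: 117/28, 127/28, 137/28, 5.25, 157/28, 167/28, 177/28.
f(117/28) = 445/28, f(127/28) = 495/28, f(137/28) = 545/28, f(5.25) = 21.25, f(157/28) = 645/28, f(167/28) = 695/28, f(177/28) = 745/28.
Sum = Δs · [f(117/28) + f(127/28) + f(137/28) + ...].
Sum = 53.125.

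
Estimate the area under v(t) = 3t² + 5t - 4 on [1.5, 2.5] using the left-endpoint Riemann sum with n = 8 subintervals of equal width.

17.1953125

Δt = (2.5 − 1.5)/8 = 0.125.
Left endpoints: 1.5, 1.625, 1.75, 1.875, 2, 2.125, 2.25, 2.375.
v(1.5) = 10.25, v(1.625) = 12.046875, v(1.75) = 13.9375, v(1.875) = 15.921875, v(2) = 18, v(2.125) = 20.171875, v(2.25) = 22.4375, v(2.375) = 24.796875.
Sum = Δt · [v(1.5) + v(1.625) + v(1.75) + ...].
Sum = 17.1953125.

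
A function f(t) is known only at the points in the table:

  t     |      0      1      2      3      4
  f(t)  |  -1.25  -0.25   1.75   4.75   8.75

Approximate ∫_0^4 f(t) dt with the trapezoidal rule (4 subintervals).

10

Δt = 1.
T_4 = (1/2)·[(-1.25) + 2·(-0.25) + 2·1.75 + 2·4.75 + 8.75] = 10.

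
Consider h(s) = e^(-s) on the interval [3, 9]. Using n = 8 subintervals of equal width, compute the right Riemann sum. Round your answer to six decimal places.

0.033346

Δs = (9 − 3)/8 = 0.75.
Right endpoints: 3.75, 4.5, 5.25, 6, 6.75, 7.5, 8.25, 9.
h(3.75) ≈ 0.023518, h(4.5) ≈ 0.011109, h(5.25) ≈ 0.005248, h(6) ≈ 0.002479, h(6.75) ≈ 0.001171, h(7.5) ≈ 0.000553, h(8.25) ≈ 0.000261, h(9) ≈ 0.000123.
Sum = Δs · [h(3.75) + h(4.5) + h(5.25) + ...].
Sum ≈ 0.033346.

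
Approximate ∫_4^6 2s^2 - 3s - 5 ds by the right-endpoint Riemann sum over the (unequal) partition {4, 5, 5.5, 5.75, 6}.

72.71875

Subinterval widths: 1, 0.5, 0.25, 0.25.
Right endpoints: 5, 5.5, 5.75, 6.
f(5) = 30, f(5.5) = 39, f(5.75) = 43.875, f(6) = 49.
Sum = Σ Δs_i · f(s_i).
Sum = 72.71875.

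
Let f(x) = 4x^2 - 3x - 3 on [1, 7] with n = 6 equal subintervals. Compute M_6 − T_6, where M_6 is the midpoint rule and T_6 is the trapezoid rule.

-6

M_6 = 364.
T_6 = 370.
M_6 − T_6 = -6.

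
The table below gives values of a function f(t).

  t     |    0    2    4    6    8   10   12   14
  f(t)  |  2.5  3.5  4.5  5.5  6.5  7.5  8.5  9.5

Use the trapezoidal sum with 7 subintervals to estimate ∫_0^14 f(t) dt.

84

Δt = 2.
T_7 = (2/2)·[2.5 + 2·3.5 + 2·4.5 + 2·5.5 + 2·6.5 + 2·7.5 + 2·8.5 + 9.5] = 84.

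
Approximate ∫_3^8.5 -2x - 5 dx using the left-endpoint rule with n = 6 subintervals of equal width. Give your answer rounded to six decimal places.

-85.708333

Δx = (8.5 − 3)/6 = 11/12.
Left endpoints: 3, 47/12, 29/6, 5.75, 20/3, 91/12.
f(3) = -11, f(47/12) = -77/6, f(29/6) = -44/3, f(5.75) = -16.5, f(20/3) = -55/3, f(91/12) = -121/6.
Sum = Δx · [f(3) + f(47/12) + f(29/6) + ...].
Sum ≈ -85.708333.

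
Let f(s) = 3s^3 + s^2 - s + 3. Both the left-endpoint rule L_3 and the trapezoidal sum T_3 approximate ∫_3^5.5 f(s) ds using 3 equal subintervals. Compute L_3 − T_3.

-182.03125

L_3 ≈ 498.20601852.
T_3 ≈ 680.23726852.
L_3 − T_3 = -182.03125.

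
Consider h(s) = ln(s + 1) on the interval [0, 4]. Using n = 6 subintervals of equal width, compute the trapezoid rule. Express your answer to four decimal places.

4.0180

Δs = (4 − 0)/6 = 2/3.
h(0) ≈ 0.0000, h(2/3) ≈ 0.5108, h(4/3) ≈ 0.8473, h(2) ≈ 1.0986, h(8/3) ≈ 1.2993, h(10/3) ≈ 1.4663, h(4) ≈ 1.6094.
T_6 = (Δs/2)·[h(s_0) + 2h(s_1) + ... + 2h(s_{5}) + h(s_6)].
Sum ≈ 4.0180.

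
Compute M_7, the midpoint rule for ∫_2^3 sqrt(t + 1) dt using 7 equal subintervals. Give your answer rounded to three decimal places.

Δt = (3 − 2)/7 = 1/7.
Midpoints: 29/14, 31/14, 33/14, 2.5, 37/14, 39/14, 41/14.
f(29/14) ≈ 1.753, f(31/14) ≈ 1.793, f(33/14) ≈ 1.832, f(2.5) ≈ 1.871, f(37/14) ≈ 1.909, f(39/14) ≈ 1.946, f(41/14) ≈ 1.982.
Sum = Δt · [f(29/14) + f(31/14) + f(33/14) + ...].
Sum ≈ 1.869.

1.869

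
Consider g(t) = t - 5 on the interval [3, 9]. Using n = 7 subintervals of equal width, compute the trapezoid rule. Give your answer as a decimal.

6

Δt = (9 − 3)/7 = 6/7.
g(3) = -2, g(27/7) = -8/7, g(33/7) = -2/7, g(39/7) = 4/7, g(45/7) = 10/7, g(51/7) = 16/7, g(57/7) = 22/7, g(9) = 4.
T_7 = (Δt/2)·[g(t_0) + 2g(t_1) + ... + 2g(t_{6}) + g(t_7)].
Sum = 6.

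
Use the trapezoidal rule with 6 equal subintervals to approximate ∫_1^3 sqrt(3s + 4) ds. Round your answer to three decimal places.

Δs = (3 − 1)/6 = 1/3.
f(1) ≈ 2.646, f(4/3) ≈ 2.828, f(5/3) ≈ 3.000, f(2) ≈ 3.162, f(7/3) ≈ 3.317, f(8/3) ≈ 3.464, f(3) ≈ 3.606.
T_6 = (Δs/2)·[f(s_0) + 2f(s_1) + ... + 2f(s_{5}) + f(s_6)].
Sum ≈ 6.299.

6.299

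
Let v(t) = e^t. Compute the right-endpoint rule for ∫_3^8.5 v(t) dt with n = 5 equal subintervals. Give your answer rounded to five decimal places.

Δt = (8.5 − 3)/5 = 1.1.
Right endpoints: 4.1, 5.2, 6.3, 7.4, 8.5.
v(4.1) ≈ 60.34029, v(5.2) ≈ 181.27224, v(6.3) ≈ 544.57191, v(7.4) ≈ 1635.98443, v(8.5) ≈ 4914.76884.
Sum = Δt · [v(4.1) + v(5.2) + v(6.3) + v(7.4) + v(8.5)].
Sum ≈ 8070.63148.

8070.63148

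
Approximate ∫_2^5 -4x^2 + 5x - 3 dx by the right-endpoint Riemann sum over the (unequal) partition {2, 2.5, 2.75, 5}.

Subinterval widths: 0.5, 0.25, 2.25.
Right endpoints: 2.5, 2.75, 5.
f(2.5) = -15.5, f(2.75) = -19.5, f(5) = -78.
Sum = Σ Δx_i · f(x_i).
Sum = -188.125.

-188.125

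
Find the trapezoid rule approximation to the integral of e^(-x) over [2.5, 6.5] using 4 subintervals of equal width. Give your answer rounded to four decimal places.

0.0872

Δx = (6.5 − 2.5)/4 = 1.
f(2.5) ≈ 0.0821, f(3.5) ≈ 0.0302, f(4.5) ≈ 0.0111, f(5.5) ≈ 0.0041, f(6.5) ≈ 0.0015.
T_4 = (Δx/2)·[f(x_0) + 2f(x_1) + 2f(x_2) + 2f(x_3) + f(x_4)].
Sum ≈ 0.0872.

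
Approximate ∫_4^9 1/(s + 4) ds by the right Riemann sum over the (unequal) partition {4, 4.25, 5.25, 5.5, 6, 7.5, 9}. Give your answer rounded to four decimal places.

Subinterval widths: 0.25, 1, 0.25, 0.5, 1.5, 1.5.
Right endpoints: 4.25, 5.25, 5.5, 6, 7.5, 9.
f(4.25) = 4/33, f(5.25) = 4/37, f(5.5) = 2/19, f(6) = 0.1, f(7.5) = 2/23, f(9) = 1/13.
Sum = Σ Δs_i · f(s_i).
Sum ≈ 0.4605.

0.4605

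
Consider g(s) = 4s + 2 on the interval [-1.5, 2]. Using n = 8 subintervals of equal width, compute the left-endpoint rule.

7.4375

Δs = (2 − (-1.5))/8 = 0.4375.
Left endpoints: -1.5, -1.0625, -0.625, -0.1875, 0.25, 0.6875, 1.125, 1.5625.
g(-1.5) = -4, g(-1.0625) = -2.25, g(-0.625) = -0.5, g(-0.1875) = 1.25, g(0.25) = 3, g(0.6875) = 4.75, g(1.125) = 6.5, g(1.5625) = 8.25.
Sum = Δs · [g(-1.5) + g(-1.0625) + g(-0.625) + ...].
Sum = 7.4375.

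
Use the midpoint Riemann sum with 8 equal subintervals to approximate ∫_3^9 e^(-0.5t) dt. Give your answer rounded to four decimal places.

Δt = (9 − 3)/8 = 0.75.
Midpoints: 3.375, 4.125, 4.875, 5.625, 6.375, 7.125, 7.875, 8.625.
f(3.375) ≈ 0.1850, f(4.125) ≈ 0.1271, f(4.875) ≈ 0.0874, f(5.625) ≈ 0.0601, f(6.375) ≈ 0.0413, f(7.125) ≈ 0.0284, f(7.875) ≈ 0.0195, f(8.625) ≈ 0.0134.
Sum = Δt · [f(3.375) + f(4.125) + f(4.875) + ...].
Sum ≈ 0.4216.

0.4216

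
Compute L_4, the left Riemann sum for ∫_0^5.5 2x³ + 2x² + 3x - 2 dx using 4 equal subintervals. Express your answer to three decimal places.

353.182

Δx = (5.5 − 0)/4 = 1.375.
Left endpoints: 0, 1.375, 2.75, 4.125.
f(0) = -2, f(1.375) = 11.10546875, f(2.75) = 62.96875, f(4.125) = 184.78515625.
Sum = Δx · [f(0) + f(1.375) + f(2.75) + f(4.125)].
Sum ≈ 353.182.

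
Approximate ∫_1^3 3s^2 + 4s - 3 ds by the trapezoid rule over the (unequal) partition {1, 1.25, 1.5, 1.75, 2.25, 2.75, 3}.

Subinterval widths: 0.25, 0.25, 0.25, 0.5, 0.5, 0.25.
f(1) = 4, f(1.25) = 6.6875, f(1.5) = 9.75, f(1.75) = 13.1875, f(2.25) = 21.1875, f(2.75) = 30.6875, f(3) = 36.
On each subinterval the trapezoid contributes (Δs_i/2)·[f(s_{i-1}) + f(s_i)].
Sum = 36.15625.

36.15625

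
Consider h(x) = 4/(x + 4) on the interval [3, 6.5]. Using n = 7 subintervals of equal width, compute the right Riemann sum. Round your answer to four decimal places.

1.5752

Δx = (6.5 − 3)/7 = 0.5.
Right endpoints: 3.5, 4, 4.5, 5, 5.5, 6, 6.5.
h(3.5) = 8/15, h(4) = 0.5, h(4.5) = 8/17, h(5) = 4/9, h(5.5) = 8/19, h(6) = 0.4, h(6.5) = 8/21.
Sum = Δx · [h(3.5) + h(4) + h(4.5) + ...].
Sum ≈ 1.5752.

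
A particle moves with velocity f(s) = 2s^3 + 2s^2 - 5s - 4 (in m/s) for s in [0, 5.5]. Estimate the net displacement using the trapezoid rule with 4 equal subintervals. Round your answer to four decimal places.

Δs = (5.5 − 0)/4 = 1.375.
f(0) = -4, f(1.375) = -1.89453125, f(2.75) = 38.96875, f(4.125) = 149.78515625, f(5.5) = 361.75.
T_4 = (Δs/2)·[f(s_0) + 2f(s_1) + 2f(s_2) + 2f(s_3) + f(s_4)].
Sum ≈ 502.8848.

502.8848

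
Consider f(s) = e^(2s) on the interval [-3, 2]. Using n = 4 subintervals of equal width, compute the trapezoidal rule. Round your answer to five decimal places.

Δs = (2 − (-3))/4 = 1.25.
f(-3) ≈ 0.00248, f(-1.75) ≈ 0.03020, f(-0.5) ≈ 0.36788, f(0.75) ≈ 4.48169, f(2) ≈ 54.59815.
T_4 = (Δs/2)·[f(s_0) + 2f(s_1) + 2f(s_2) + 2f(s_3) + f(s_4)].
Sum ≈ 40.22510.

40.22510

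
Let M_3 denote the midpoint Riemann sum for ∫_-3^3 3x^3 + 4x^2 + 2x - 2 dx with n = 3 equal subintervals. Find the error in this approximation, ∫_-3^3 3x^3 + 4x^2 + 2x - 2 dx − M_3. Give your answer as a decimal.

8

Exact integral: ∫_-3^3 f(x) dx = 60.
M_3 = 52.
Error = 60 − 52 = 8.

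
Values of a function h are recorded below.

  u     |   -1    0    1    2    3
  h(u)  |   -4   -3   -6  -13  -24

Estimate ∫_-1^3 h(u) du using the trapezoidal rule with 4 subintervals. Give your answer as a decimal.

Δu = 1.
T_4 = (1/2)·[(-4) + 2·(-3) + 2·(-6) + 2·(-13) + (-24)] = -36.

-36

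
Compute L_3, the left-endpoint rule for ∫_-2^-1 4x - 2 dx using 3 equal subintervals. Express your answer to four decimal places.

Δx = (-1 − (-2))/3 = 1/3.
Left endpoints: -2, -5/3, -4/3.
f(-2) = -10, f(-5/3) = -26/3, f(-4/3) = -22/3.
Sum = Δx · [f(-2) + f(-5/3) + f(-4/3)].
Sum ≈ -8.6667.

-8.6667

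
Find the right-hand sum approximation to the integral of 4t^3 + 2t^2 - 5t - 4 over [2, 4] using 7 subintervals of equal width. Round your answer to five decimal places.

Δt = (4 − 2)/7 = 2/7.
Right endpoints: 16/7, 18/7, 20/7, 22/7, 24/7, 26/7, 4.
f(16/7) = 14676/343, f(18/7) = 22082/343, f(20/7) = 31328/343, f(22/7) = 42606/343, f(24/7) = 56108/343, f(26/7) = 72026/343, f(4) = 264.
Sum = Δt · [f(16/7) + f(18/7) + f(20/7) + ...].
Sum ≈ 274.36735.

274.36735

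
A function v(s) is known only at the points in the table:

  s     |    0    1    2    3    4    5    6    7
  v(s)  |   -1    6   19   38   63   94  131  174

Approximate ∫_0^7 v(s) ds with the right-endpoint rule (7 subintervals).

525

Δs = 1.
Sum = 1·[6 + 19 + 38 + 63 + 94 + 131 + 174] = 525.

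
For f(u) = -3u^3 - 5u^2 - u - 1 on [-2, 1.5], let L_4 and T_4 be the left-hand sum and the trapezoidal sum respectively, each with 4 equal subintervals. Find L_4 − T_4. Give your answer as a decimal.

L_4 ≈ -1.97559.
T_4 ≈ -14.60840.
L_4 − T_4 = 12.6328125.

12.6328125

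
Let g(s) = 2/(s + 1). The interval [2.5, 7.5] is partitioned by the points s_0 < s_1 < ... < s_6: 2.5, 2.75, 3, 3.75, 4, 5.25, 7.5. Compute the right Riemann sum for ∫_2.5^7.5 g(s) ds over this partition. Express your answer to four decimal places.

Subinterval widths: 0.25, 0.25, 0.75, 0.25, 1.25, 2.25.
Right endpoints: 2.75, 3, 3.75, 4, 5.25, 7.5.
g(2.75) = 8/15, g(3) = 0.5, g(3.75) = 8/19, g(4) = 0.4, g(5.25) = 0.32, g(7.5) = 4/17.
Sum = Σ Δs_i · g(s_i).
Sum ≈ 1.6035.

1.6035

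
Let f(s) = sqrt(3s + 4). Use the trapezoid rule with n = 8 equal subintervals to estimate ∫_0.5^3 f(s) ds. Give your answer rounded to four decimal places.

Δs = (3 − 0.5)/8 = 0.3125.
f(0.5) ≈ 2.3452, f(0.8125) ≈ 2.5372, f(1.125) ≈ 2.7157, f(1.4375) ≈ 2.8831, f(1.75) ≈ 3.0414, f(2.0625) ≈ 3.1918, f(2.375) ≈ 3.3354, f(2.6875) ≈ 3.4731, f(3) ≈ 3.6056.
T_8 = (Δs/2)·[f(s_0) + 2f(s_1) + ... + 2f(s_{7}) + f(s_8)].
Sum ≈ 7.5479.

7.5479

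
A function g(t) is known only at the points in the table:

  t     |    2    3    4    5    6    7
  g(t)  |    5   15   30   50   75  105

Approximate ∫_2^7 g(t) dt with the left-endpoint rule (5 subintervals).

Δt = 1.
Sum = 1·[5 + 15 + 30 + 50 + 75] = 175.

175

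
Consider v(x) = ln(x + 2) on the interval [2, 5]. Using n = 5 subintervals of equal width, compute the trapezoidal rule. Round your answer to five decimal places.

5.07298

Δx = (5 − 2)/5 = 0.6.
v(2) ≈ 1.38629, v(2.6) ≈ 1.52606, v(3.2) ≈ 1.64866, v(3.8) ≈ 1.75786, v(4.4) ≈ 1.85630, v(5) ≈ 1.94591.
T_5 = (Δx/2)·[v(x_0) + 2v(x_1) + ... + 2v(x_{4}) + v(x_5)].
Sum ≈ 5.07298.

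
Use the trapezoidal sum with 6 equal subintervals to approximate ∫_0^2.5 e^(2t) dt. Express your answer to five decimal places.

Δt = (2.5 − 0)/6 = 5/12.
f(0) ≈ 1.00000, f(5/12) ≈ 2.30098, f(5/6) ≈ 5.29449, f(1.25) ≈ 12.18249, f(5/3) ≈ 28.03162, f(25/12) ≈ 64.50009, f(2.5) ≈ 148.41316.
T_6 = (Δt/2)·[f(t_0) + 2f(t_1) + ... + 2f(t_{5}) + f(t_6)].
Sum ≈ 77.92344.

77.92344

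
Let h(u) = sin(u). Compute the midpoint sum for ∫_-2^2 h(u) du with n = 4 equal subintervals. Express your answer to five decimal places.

0.00000

Δu = (2 − (-2))/4 = 1.
Midpoints: -1.5, -0.5, 0.5, 1.5.
h(-1.5) ≈ -0.99749, h(-0.5) ≈ -0.47943, h(0.5) ≈ 0.47943, h(1.5) ≈ 0.99749.
Sum = Δu · [h(-1.5) + h(-0.5) + h(0.5) + h(1.5)].
Sum ≈ 0.00000.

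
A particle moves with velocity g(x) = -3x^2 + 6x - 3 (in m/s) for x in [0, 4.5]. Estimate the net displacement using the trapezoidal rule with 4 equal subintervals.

Δx = (4.5 − 0)/4 = 1.125.
g(0) = -3, g(1.125) = -0.046875, g(2.25) = -4.6875, g(3.375) = -16.921875, g(4.5) = -36.75.
T_4 = (Δx/2)·[g(x_0) + 2g(x_1) + 2g(x_2) + 2g(x_3) + g(x_4)].
Sum = -46.72265625.

-46.72265625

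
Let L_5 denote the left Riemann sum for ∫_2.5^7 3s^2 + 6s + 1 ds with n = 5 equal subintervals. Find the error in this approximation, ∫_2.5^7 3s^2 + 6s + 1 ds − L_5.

Exact integral: ∫_2.5^7 f(s) ds = 460.125.
L_5 = 392.085.
Error = 460.125 − 392.085 = 68.04.

68.04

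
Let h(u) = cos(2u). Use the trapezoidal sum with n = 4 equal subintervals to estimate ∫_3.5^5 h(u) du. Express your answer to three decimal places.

Δu = (5 − 3.5)/4 = 0.375.
h(3.5) ≈ 0.754, h(3.875) ≈ 0.104, h(4.25) ≈ -0.602, h(4.625) ≈ -0.985, h(5) ≈ -0.839.
T_4 = (Δu/2)·[h(u_0) + 2h(u_1) + 2h(u_2) + 2h(u_3) + h(u_4)].
Sum ≈ -0.572.

-0.572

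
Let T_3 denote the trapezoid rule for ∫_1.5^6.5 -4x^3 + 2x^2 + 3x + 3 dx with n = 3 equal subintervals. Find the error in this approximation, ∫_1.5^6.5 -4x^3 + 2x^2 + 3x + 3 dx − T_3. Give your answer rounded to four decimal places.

Exact integral: ∫_1.5^6.5 f(x) dx ≈ -1524.166667.
T_3 ≈ -1630.648148.
Error ≈ -1524.166667 − (-1630.648148) ≈ 106.4815.

106.4815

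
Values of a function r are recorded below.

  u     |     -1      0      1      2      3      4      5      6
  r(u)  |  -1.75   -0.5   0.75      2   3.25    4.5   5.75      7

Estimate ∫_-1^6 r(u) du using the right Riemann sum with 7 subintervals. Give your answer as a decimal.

22.75

Δu = 1.
Sum = 1·[(-0.5) + 0.75 + 2 + 3.25 + 4.5 + 5.75 + 7] = 22.75.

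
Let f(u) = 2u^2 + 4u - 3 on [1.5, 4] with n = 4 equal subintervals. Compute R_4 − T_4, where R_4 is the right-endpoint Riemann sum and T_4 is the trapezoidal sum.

R_4 = 72.4609375.
T_4 = 60.7421875.
R_4 − T_4 = 11.71875.

11.71875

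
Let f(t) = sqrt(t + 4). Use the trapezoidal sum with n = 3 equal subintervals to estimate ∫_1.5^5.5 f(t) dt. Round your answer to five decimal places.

Δt = (5.5 − 1.5)/3 = 4/3.
f(1.5) ≈ 2.34521, f(17/6) ≈ 2.61406, f(25/6) ≈ 2.85774, f(5.5) ≈ 3.08221.
T_3 = (Δt/2)·[f(t_0) + 2f(t_1) + 2f(t_2) + f(t_3)].
Sum ≈ 10.91401.

10.91401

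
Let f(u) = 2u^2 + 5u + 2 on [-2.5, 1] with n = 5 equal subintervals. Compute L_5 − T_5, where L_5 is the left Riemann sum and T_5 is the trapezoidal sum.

-2.45

L_5 = 3.08.
T_5 = 5.53.
L_5 − T_5 = -2.45.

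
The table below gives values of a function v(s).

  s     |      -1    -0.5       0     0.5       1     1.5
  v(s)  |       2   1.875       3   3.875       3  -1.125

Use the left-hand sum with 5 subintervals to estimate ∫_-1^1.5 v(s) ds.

Δs = 0.5.
Sum = 0.5·[2 + 1.875 + 3 + 3.875 + 3] = 6.875.

6.875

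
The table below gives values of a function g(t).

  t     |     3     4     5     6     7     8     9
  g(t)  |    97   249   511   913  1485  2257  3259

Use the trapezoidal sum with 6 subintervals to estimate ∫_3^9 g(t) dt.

Δt = 1.
T_6 = (1/2)·[97 + 2·249 + 2·511 + 2·913 + 2·1485 + 2·2257 + 3259] = 7093.

7093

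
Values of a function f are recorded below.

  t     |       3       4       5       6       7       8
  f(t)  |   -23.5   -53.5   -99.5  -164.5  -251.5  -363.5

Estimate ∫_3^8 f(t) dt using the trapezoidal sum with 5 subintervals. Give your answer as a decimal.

-762.5

Δt = 1.
T_5 = (1/2)·[(-23.5) + 2·(-53.5) + 2·(-99.5) + 2·(-164.5) + 2·(-251.5) + (-363.5)] = -762.5.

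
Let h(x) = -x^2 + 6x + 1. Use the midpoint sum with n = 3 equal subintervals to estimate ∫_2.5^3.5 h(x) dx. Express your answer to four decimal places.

9.9259

Δx = (3.5 − 2.5)/3 = 1/3.
Midpoints: 8/3, 3, 10/3.
h(8/3) = 89/9, h(3) = 10, h(10/3) = 89/9.
Sum = Δx · [h(8/3) + h(3) + h(10/3)].
Sum ≈ 9.9259.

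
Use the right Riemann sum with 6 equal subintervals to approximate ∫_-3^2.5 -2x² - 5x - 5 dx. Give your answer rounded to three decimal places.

Δx = (2.5 − (-3))/6 = 11/12.
Right endpoints: -25/12, -7/6, -0.25, 2/3, 19/12, 2.5.
f(-25/12) = -235/72, f(-7/6) = -17/9, f(-0.25) = -3.875, f(2/3) = -83/9, f(19/12) = -1291/72, f(2.5) = -30.
Sum = Δx · [f(-25/12) + f(-7/6) + f(-0.25) + ...].
Sum ≈ -60.666.

-60.666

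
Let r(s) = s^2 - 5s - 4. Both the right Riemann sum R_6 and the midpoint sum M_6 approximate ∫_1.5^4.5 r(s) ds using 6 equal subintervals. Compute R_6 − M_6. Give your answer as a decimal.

R_6 = -26.875.
M_6 = -27.8125.
R_6 − M_6 = 0.9375.

0.9375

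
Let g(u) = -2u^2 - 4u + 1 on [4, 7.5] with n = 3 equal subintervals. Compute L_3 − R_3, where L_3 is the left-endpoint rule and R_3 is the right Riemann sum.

110.25

L_3 ≈ -262.04630.
R_3 ≈ -372.29630.
L_3 − R_3 = 110.25.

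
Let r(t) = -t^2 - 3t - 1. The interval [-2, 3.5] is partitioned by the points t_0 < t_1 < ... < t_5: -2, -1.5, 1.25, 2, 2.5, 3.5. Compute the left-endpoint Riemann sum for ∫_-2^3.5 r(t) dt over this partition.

Subinterval widths: 0.5, 2.75, 0.75, 0.5, 1.
Left endpoints: -2, -1.5, 1.25, 2, 2.5.
r(-2) = 1, r(-1.5) = 1.25, r(1.25) = -6.3125, r(2) = -11, r(2.5) = -14.75.
Sum = Σ Δt_i · r(t_i).
Sum = -21.046875.

-21.046875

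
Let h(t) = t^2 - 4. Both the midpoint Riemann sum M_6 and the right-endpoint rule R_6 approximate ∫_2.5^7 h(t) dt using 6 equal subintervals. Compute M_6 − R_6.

M_6 = 90.9140625.
R_6 = 107.578125.
M_6 − R_6 = -16.6640625.

-16.6640625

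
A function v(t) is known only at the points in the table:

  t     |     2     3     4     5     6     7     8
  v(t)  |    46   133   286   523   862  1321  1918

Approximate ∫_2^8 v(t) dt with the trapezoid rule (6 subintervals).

Δt = 1.
T_6 = (1/2)·[46 + 2·133 + 2·286 + 2·523 + 2·862 + 2·1321 + 1918] = 4107.

4107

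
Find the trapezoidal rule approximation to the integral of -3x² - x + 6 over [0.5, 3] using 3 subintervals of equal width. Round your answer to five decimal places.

Δx = (3 − 0.5)/3 = 5/6.
f(0.5) = 4.75, f(4/3) = -2/3, f(13/6) = -10.25, f(3) = -24.
T_3 = (Δx/2)·[f(x_0) + 2f(x_1) + 2f(x_2) + f(x_3)].
Sum ≈ -17.11806.

-17.11806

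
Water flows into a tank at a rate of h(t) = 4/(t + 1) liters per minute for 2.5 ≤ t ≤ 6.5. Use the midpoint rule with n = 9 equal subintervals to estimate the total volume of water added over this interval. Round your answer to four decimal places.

3.0465

Δt = (6.5 − 2.5)/9 = 4/9.
Midpoints: 49/18, 19/6, 65/18, 73/18, 4.5, 89/18, 97/18, 35/6, 113/18.
h(49/18) = 72/67, h(19/6) = 0.96, h(65/18) = 72/83, h(73/18) = 72/91, h(4.5) = 8/11, h(89/18) = 72/107, h(97/18) = 72/115, h(35/6) = 24/41, h(113/18) = 72/131.
Sum = Δt · [h(49/18) + h(19/6) + h(65/18) + ...].
Sum ≈ 3.0465.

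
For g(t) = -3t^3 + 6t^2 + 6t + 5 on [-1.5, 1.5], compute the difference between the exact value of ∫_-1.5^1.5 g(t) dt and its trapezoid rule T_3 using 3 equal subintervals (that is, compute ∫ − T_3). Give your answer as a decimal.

-3

Exact integral: ∫_-1.5^1.5 g(t) dt = 28.5.
T_3 = 31.5.
Error = 28.5 − 31.5 = -3.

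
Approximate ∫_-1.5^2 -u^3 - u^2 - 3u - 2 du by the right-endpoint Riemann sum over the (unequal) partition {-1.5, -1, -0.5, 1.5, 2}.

Subinterval widths: 0.5, 0.5, 2, 0.5.
Right endpoints: -1, -0.5, 1.5, 2.
f(-1) = 1, f(-0.5) = -0.625, f(1.5) = -12.125, f(2) = -20.
Sum = Σ Δu_i · f(u_i).
Sum = -34.0625.

-34.0625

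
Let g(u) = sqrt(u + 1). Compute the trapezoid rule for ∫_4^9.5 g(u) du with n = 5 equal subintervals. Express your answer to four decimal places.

15.2221

Δu = (9.5 − 4)/5 = 1.1.
g(4) ≈ 2.2361, g(5.1) ≈ 2.4698, g(6.2) ≈ 2.6833, g(7.3) ≈ 2.8810, g(8.4) ≈ 3.0659, g(9.5) ≈ 3.2404.
T_5 = (Δu/2)·[g(u_0) + 2g(u_1) + ... + 2g(u_{4}) + g(u_5)].
Sum ≈ 15.2221.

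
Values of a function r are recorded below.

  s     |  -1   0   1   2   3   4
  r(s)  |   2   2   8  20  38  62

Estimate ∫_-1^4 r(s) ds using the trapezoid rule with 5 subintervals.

100

Δs = 1.
T_5 = (1/2)·[2 + 2·2 + 2·8 + 2·20 + 2·38 + 62] = 100.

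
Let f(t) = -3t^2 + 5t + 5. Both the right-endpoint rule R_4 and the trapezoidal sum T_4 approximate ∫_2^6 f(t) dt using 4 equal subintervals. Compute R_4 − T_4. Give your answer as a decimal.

-38

R_4 = -148.
T_4 = -110.
R_4 − T_4 = -38.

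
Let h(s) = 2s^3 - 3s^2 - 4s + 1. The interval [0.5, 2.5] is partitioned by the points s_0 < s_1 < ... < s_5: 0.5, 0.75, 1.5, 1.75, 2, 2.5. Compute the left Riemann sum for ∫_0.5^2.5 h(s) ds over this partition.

-6.375

Subinterval widths: 0.25, 0.75, 0.25, 0.25, 0.5.
Left endpoints: 0.5, 0.75, 1.5, 1.75, 2.
h(0.5) = -1.5, h(0.75) = -2.84375, h(1.5) = -5, h(1.75) = -4.46875, h(2) = -3.
Sum = Σ Δs_i · h(s_i).
Sum = -6.375.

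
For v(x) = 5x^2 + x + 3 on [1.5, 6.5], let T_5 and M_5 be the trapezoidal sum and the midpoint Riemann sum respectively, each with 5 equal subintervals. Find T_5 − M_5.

T_5 = 491.25.
M_5 = 485.
T_5 − M_5 = 6.25.

6.25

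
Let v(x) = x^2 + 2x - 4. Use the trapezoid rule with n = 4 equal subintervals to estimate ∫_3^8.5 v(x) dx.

238.69140625

Δx = (8.5 − 3)/4 = 1.375.
v(3) = 11, v(4.375) = 23.890625, v(5.75) = 40.5625, v(7.125) = 61.015625, v(8.5) = 85.25.
T_4 = (Δx/2)·[v(x_0) + 2v(x_1) + 2v(x_2) + 2v(x_3) + v(x_4)].
Sum = 238.69140625.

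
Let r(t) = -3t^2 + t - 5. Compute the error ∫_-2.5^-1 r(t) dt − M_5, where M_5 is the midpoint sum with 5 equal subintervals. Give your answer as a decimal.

Exact integral: ∫_-2.5^-1 r(t) dt = -24.75.
M_5 = -24.71625.
Error = -24.75 − (-24.71625) = -0.03375.

-0.03375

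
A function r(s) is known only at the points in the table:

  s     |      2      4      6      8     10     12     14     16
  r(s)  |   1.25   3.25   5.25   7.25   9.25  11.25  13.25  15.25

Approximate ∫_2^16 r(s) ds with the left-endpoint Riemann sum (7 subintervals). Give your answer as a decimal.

Δs = 2.
Sum = 2·[1.25 + 3.25 + 5.25 + 7.25 + 9.25 + 11.25 + 13.25] = 101.5.

101.5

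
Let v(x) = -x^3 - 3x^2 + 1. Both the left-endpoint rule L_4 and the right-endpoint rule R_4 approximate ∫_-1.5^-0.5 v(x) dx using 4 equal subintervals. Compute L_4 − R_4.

L_4 = -1.34375.
R_4 = -0.65625.
L_4 − R_4 = -0.6875.

-0.6875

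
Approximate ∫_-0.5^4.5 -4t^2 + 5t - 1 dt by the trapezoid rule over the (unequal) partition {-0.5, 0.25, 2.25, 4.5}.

-89.875

Subinterval widths: 0.75, 2, 2.25.
f(-0.5) = -4.5, f(0.25) = 0, f(2.25) = -10, f(4.5) = -59.5.
On each subinterval the trapezoid contributes (Δt_i/2)·[f(t_{i-1}) + f(t_i)].
Sum = -89.875.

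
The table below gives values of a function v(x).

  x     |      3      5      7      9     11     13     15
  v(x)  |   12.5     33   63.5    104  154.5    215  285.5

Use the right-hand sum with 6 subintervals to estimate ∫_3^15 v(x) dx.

Δx = 2.
Sum = 2·[33 + 63.5 + 104 + 154.5 + 215 + 285.5] = 1711.

1711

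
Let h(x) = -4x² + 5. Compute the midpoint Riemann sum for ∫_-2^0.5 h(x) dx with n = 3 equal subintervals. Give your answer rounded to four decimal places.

Δx = (0.5 − (-2))/3 = 5/6.
Midpoints: -19/12, -0.75, 1/12.
h(-19/12) = -181/36, h(-0.75) = 2.75, h(1/12) = 179/36.
Sum = Δx · [h(-19/12) + h(-0.75) + h(1/12)].
Sum ≈ 2.2454.

2.2454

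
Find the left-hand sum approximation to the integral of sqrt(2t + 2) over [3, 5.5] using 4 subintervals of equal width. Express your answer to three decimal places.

7.836

Δt = (5.5 − 3)/4 = 0.625.
Left endpoints: 3, 3.625, 4.25, 4.875.
f(3) ≈ 2.828, f(3.625) ≈ 3.041, f(4.25) ≈ 3.240, f(4.875) ≈ 3.428.
Sum = Δt · [f(3) + f(3.625) + f(4.25) + f(4.875)].
Sum ≈ 7.836.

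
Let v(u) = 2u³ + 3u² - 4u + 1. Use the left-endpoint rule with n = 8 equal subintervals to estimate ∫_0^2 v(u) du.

Δu = (2 − 0)/8 = 0.25.
Left endpoints: 0, 0.25, 0.5, 0.75, 1, 1.25, 1.5, 1.75.
v(0) = 1, v(0.25) = 0.21875, v(0.5) = 0, v(0.75) = 0.53125, v(1) = 2, v(1.25) = 4.59375, v(1.5) = 8.5, v(1.75) = 13.90625.
Sum = Δu · [v(0) + v(0.25) + v(0.5) + ...].
Sum = 7.6875.

7.6875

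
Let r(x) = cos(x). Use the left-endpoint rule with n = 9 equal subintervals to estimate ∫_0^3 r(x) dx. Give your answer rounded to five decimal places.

0.47148

Δx = (3 − 0)/9 = 1/3.
Left endpoints: 0, 1/3, 2/3, 1, 4/3, 5/3, 2, 7/3, 8/3.
r(0) ≈ 1.00000, r(1/3) ≈ 0.94496, r(2/3) ≈ 0.78589, r(1) ≈ 0.54030, r(4/3) ≈ 0.23524, r(5/3) ≈ -0.09572, r(2) ≈ -0.41615, r(7/3) ≈ -0.69076, r(8/3) ≈ -0.88933.
Sum = Δx · [r(0) + r(1/3) + r(2/3) + ...].
Sum ≈ 0.47148.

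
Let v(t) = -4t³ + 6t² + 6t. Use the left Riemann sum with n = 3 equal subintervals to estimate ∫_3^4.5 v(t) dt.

Δt = (4.5 − 3)/3 = 0.5.
Left endpoints: 3, 3.5, 4.
v(3) = -36, v(3.5) = -77, v(4) = -136.
Sum = Δt · [v(3) + v(3.5) + v(4)].
Sum = -124.5.

-124.5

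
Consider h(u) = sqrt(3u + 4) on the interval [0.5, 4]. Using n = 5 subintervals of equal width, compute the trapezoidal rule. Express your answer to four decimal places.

11.3451

Δu = (4 − 0.5)/5 = 0.7.
h(0.5) ≈ 2.3452, h(1.2) ≈ 2.7568, h(1.9) ≈ 3.1145, h(2.6) ≈ 3.4351, h(3.3) ≈ 3.7283, h(4) ≈ 4.0000.
T_5 = (Δu/2)·[h(u_0) + 2h(u_1) + ... + 2h(u_{4}) + h(u_5)].
Sum ≈ 11.3451.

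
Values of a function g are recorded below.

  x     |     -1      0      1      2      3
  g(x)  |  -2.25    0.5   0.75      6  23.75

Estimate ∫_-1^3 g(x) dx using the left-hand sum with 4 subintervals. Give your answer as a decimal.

Δx = 1.
Sum = 1·[(-2.25) + 0.5 + 0.75 + 6] = 5.

5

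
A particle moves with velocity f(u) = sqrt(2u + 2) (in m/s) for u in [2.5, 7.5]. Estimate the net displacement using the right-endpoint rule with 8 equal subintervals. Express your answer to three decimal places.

17.648

Δu = (7.5 − 2.5)/8 = 0.625.
Right endpoints: 3.125, 3.75, 4.375, 5, 5.625, 6.25, 6.875, 7.5.
f(3.125) ≈ 2.872, f(3.75) ≈ 3.082, f(4.375) ≈ 3.279, f(5) ≈ 3.464, f(5.625) ≈ 3.640, f(6.25) ≈ 3.808, f(6.875) ≈ 3.969, f(7.5) ≈ 4.123.
Sum = Δu · [f(3.125) + f(3.75) + f(4.375) + ...].
Sum ≈ 17.648.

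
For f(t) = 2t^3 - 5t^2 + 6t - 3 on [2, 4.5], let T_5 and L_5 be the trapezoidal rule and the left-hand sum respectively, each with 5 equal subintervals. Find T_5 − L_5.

25

T_5 = 101.25.
L_5 = 76.25.
T_5 − L_5 = 25.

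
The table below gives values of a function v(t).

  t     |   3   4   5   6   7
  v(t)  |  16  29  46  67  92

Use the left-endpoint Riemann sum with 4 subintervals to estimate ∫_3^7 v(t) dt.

158

Δt = 1.
Sum = 1·[16 + 29 + 46 + 67] = 158.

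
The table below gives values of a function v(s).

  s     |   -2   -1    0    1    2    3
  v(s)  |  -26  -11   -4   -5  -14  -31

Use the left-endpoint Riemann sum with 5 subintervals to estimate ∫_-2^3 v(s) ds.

-60

Δs = 1.
Sum = 1·[(-26) + (-11) + (-4) + (-5) + (-14)] = -60.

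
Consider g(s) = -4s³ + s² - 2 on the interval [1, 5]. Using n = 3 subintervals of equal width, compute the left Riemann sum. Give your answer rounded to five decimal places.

Δs = (5 − 1)/3 = 4/3.
Left endpoints: 1, 7/3, 11/3.
g(1) = -5, g(7/3) = -1279/27, g(11/3) = -5015/27.
Sum = Δs · [g(1) + g(7/3) + g(11/3)].
Sum ≈ -317.48148.

-317.48148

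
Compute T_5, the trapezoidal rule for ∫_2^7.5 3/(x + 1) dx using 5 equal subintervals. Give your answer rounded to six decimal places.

3.153367

Δx = (7.5 − 2)/5 = 1.1.
f(2) = 1, f(3.1) = 30/41, f(4.2) = 15/26, f(5.3) = 10/21, f(6.4) = 15/37, f(7.5) = 6/17.
T_5 = (Δx/2)·[f(x_0) + 2f(x_1) + ... + 2f(x_{4}) + f(x_5)].
Sum ≈ 3.153367.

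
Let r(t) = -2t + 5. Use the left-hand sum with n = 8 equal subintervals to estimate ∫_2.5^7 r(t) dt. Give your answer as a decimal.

-17.71875

Δt = (7 − 2.5)/8 = 0.5625.
Left endpoints: 2.5, 3.0625, 3.625, 4.1875, 4.75, 5.3125, 5.875, 6.4375.
r(2.5) = 0, r(3.0625) = -1.125, r(3.625) = -2.25, r(4.1875) = -3.375, r(4.75) = -4.5, r(5.3125) = -5.625, r(5.875) = -6.75, r(6.4375) = -7.875.
Sum = Δt · [r(2.5) + r(3.0625) + r(3.625) + ...].
Sum = -17.71875.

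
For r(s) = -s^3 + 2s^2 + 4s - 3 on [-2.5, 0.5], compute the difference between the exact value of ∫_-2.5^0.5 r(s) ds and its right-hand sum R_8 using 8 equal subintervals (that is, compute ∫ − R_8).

Exact integral: ∫_-2.5^0.5 r(s) ds = -0.75.
R_8 = -3.3515625.
Error = -0.75 − (-3.3515625) = 2.6015625.

2.6015625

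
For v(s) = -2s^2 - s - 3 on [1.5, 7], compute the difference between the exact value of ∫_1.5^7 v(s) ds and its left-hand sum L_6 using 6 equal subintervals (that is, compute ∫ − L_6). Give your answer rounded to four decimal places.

-43.8345

Exact integral: ∫_1.5^7 v(s) ds ≈ -266.291667.
L_6 ≈ -222.457176.
Error ≈ -266.291667 − (-222.457176) ≈ -43.8345.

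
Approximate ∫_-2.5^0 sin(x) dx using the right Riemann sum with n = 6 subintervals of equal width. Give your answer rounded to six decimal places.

Δx = (0 − (-2.5))/6 = 5/12.
Right endpoints: -25/12, -5/3, -1.25, -5/6, -5/12, 0.
f(-25/12) ≈ -0.871503, f(-5/3) ≈ -0.995408, f(-1.25) ≈ -0.948985, f(-5/6) ≈ -0.740177, f(-5/12) ≈ -0.404715, f(0) ≈ 0.000000.
Sum = Δx · [f(-25/12) + f(-5/3) + f(-1.25) + ...].
Sum ≈ -1.650328.

-1.650328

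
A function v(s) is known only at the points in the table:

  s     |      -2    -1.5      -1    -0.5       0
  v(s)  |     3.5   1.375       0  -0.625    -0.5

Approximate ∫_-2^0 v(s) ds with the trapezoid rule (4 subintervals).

1.125

Δs = 0.5.
T_4 = (0.5/2)·[3.5 + 2·1.375 + 2·0 + 2·(-0.625) + (-0.5)] = 1.125.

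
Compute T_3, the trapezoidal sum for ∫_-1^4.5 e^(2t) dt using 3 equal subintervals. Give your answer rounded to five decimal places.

7817.39085

Δt = (4.5 − (-1))/3 = 11/6.
f(-1) ≈ 0.13534, f(5/6) ≈ 5.29449, f(8/3) ≈ 207.12725, f(4.5) ≈ 8103.08393.
T_3 = (Δt/2)·[f(t_0) + 2f(t_1) + 2f(t_2) + f(t_3)].
Sum ≈ 7817.39085.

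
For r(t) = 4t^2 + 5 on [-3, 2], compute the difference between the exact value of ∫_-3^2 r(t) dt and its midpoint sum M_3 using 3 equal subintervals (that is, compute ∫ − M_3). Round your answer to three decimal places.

4.630

Exact integral: ∫_-3^2 r(t) dt ≈ 71.66667.
M_3 ≈ 67.03704.
Error ≈ 71.66667 − 67.03704 ≈ 4.630.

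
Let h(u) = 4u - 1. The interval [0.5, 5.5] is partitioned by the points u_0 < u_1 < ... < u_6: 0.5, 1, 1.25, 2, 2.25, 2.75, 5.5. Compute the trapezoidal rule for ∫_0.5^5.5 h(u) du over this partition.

Subinterval widths: 0.5, 0.25, 0.75, 0.25, 0.5, 2.75.
h(0.5) = 1, h(1) = 3, h(1.25) = 4, h(2) = 7, h(2.25) = 8, h(2.75) = 10, h(5.5) = 21.
On each subinterval the trapezoid contributes (Δu_i/2)·[h(u_{i-1}) + h(u_i)].
Sum = 55.

55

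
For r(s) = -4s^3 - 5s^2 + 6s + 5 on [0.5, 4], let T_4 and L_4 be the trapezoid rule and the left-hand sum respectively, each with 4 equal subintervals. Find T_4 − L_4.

T_4 = -311.9375.
L_4 = -174.890625.
T_4 − L_4 = -137.046875.

-137.046875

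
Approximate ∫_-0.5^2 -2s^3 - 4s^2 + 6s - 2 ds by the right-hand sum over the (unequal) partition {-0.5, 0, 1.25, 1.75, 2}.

Subinterval widths: 0.5, 1.25, 0.5, 0.25.
Right endpoints: 0, 1.25, 1.75, 2.
f(0) = -2, f(1.25) = -4.65625, f(1.75) = -14.46875, f(2) = -22.
Sum = Σ Δs_i · f(s_i).
Sum = -19.5546875.

-19.5546875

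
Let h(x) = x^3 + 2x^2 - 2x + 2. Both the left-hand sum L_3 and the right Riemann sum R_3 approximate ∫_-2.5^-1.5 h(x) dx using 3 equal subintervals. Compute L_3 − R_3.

-0.75

L_3 ≈ 5.217593.
R_3 ≈ 5.967593.
L_3 − R_3 = -0.75.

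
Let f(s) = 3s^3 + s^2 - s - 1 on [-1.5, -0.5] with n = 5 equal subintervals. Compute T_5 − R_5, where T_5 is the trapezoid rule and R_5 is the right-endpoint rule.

T_5 = -2.72.
R_5 = -2.045.
T_5 − R_5 = -0.675.

-0.675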